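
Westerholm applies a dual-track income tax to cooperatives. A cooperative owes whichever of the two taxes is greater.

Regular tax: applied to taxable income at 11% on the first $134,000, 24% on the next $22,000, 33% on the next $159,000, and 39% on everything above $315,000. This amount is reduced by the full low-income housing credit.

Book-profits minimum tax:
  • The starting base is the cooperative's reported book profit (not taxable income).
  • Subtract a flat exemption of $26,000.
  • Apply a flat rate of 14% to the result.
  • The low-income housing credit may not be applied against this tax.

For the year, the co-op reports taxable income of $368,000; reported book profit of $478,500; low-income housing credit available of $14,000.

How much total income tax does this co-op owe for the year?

$79,160

Regular tax:
  $134,000 × 11% = $14,740
  $22,000 × 24% = $5,280
  $159,000 × 33% = $52,470
  $53,000 × 39% = $20,670
  → $93,160
  Less low-income housing credit $14,000 → $79,160

Book-profits minimum tax:
  Base (reported book profit): $478,500
  Less exemption $26,000 → base $452,500
  $452,500 × 14% = $63,350

$79,160 > $63,350, so the regular tax governs.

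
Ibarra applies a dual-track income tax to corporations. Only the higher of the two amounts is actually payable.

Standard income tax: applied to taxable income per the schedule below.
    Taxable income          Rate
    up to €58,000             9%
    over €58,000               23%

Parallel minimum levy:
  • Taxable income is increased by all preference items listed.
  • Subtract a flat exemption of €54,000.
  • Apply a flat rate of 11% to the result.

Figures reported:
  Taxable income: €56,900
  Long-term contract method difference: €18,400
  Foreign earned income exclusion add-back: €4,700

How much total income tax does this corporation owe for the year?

€5,121

Parallel minimum levy:
  Adjusted income: €56,900 + €18,400 + €4,700 = €80,000
  Less exemption €54,000 → base €26,000
  €26,000 × 11% = €2,860

Standard income tax:
  €56,900 × 9% = €5,121

€5,121 > €2,860, so the standard income tax governs.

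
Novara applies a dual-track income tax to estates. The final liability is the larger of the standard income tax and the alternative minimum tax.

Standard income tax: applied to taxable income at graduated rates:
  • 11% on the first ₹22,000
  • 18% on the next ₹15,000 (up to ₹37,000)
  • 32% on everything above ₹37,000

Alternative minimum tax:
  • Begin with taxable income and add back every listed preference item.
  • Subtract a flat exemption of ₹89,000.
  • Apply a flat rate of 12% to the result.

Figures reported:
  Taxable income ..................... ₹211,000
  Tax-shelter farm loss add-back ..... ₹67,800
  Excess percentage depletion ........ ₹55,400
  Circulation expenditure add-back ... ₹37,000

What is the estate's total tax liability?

Alternative minimum tax:
  Adjusted income: ₹211,000 + ₹67,800 + ₹55,400 + ₹37,000 = ₹371,200
  Less exemption ₹89,000 → base ₹282,200
  ₹282,200 × 12% = ₹33,864

Standard income tax:
  ₹22,000 × 11% = ₹2,420
  ₹15,000 × 18% = ₹2,700
  ₹174,000 × 32% = ₹55,680
  → ₹60,800

₹60,800 > ₹33,864, so the standard income tax governs.

₹60,800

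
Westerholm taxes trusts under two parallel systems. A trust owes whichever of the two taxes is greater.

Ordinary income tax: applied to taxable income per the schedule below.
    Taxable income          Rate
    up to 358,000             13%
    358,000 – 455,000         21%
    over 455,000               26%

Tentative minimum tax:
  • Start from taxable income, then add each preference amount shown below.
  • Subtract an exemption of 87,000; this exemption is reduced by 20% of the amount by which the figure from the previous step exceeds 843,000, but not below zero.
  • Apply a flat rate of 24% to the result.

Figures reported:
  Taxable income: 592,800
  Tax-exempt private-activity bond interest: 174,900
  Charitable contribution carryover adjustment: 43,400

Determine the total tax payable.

Tentative minimum tax:
  Adjusted income: 592,800 + 174,900 + 43,400 = 811,100
  Exemption: 811,100 ≤ 843,000, so full 87,000 applies
  Base: 811,100 − 87,000 = 724,100
  724,100 × 24% = 173,784

Ordinary income tax:
  358,000 × 13% = 46,540
  97,000 × 21% = 20,370
  137,800 × 26% = 35,828
  → 102,738

173,784 > 102,738, so the tentative minimum tax is the binding amount.

173,784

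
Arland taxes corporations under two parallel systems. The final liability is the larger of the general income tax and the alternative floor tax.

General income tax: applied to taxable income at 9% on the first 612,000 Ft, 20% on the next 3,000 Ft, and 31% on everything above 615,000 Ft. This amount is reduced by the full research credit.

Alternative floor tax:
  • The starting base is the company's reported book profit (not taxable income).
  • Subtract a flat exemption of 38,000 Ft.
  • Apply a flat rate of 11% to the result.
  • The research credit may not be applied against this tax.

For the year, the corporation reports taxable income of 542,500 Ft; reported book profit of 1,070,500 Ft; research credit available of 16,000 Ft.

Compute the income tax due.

113,575 Ft

General income tax:
  542,500 Ft × 9% = 48,825 Ft
  Less research credit 16,000 Ft → 32,825 Ft

Alternative floor tax:
  Base (reported book profit): 1,070,500 Ft
  Less exemption 38,000 Ft → base 1,032,500 Ft
  1,032,500 Ft × 11% = 113,575 Ft

113,575 Ft > 32,825 Ft, so the alternative floor tax is the binding amount.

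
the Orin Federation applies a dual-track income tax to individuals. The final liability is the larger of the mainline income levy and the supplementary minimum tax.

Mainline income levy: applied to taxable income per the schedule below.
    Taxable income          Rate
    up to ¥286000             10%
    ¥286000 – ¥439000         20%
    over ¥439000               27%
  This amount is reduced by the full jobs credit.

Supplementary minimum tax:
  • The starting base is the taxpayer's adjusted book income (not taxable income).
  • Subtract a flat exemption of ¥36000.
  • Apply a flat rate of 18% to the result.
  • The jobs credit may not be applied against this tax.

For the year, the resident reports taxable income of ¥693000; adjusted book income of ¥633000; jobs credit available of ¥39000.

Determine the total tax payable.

Mainline income levy:
  ¥286000 × 10% = ¥28600
  ¥153000 × 20% = ¥30600
  ¥254000 × 27% = ¥68580
  → ¥127780
  Less jobs credit ¥39000 → ¥88780

Supplementary minimum tax:
  Base (adjusted book income): ¥633000
  Less exemption ¥36000 → base ¥597000
  ¥597000 × 18% = ¥107460

¥107460 > ¥88780, so the supplementary minimum tax is the binding amount.

¥107460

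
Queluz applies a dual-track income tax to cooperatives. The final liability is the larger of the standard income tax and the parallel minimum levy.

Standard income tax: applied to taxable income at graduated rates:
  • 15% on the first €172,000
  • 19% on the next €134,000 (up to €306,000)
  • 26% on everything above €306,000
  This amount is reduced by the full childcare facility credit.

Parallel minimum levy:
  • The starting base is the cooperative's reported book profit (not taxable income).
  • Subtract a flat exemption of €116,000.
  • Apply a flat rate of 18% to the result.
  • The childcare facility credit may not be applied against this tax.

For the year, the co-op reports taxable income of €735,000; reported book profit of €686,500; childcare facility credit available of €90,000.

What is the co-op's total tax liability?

Parallel minimum levy:
  Base (reported book profit): €686,500
  Less exemption €116,000 → base €570,500
  €570,500 × 18% = €102,690

Standard income tax:
  €172,000 × 15% = €25,800
  €134,000 × 19% = €25,460
  €429,000 × 26% = €111,540
  → €162,800
  Less childcare facility credit €90,000 → €72,800

€102,690 > €72,800, so the parallel minimum levy is the binding amount.

€102,690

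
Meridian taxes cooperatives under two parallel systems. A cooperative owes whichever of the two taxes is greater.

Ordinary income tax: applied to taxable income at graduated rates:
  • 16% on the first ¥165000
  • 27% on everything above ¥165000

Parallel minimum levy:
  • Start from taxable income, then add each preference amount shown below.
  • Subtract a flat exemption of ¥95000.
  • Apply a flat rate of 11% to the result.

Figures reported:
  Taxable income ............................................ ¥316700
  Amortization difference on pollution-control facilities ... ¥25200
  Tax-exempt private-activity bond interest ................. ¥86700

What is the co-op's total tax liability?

Ordinary income tax:
  ¥165000 × 16% = ¥26400
  ¥151700 × 27% = ¥40959
  → ¥67359

Parallel minimum levy:
  Adjusted income: ¥316700 + ¥25200 + ¥86700 = ¥428600
  Less exemption ¥95000 → base ¥333600
  ¥333600 × 11% = ¥36696

¥67359 > ¥36696, so the ordinary income tax governs.

¥67359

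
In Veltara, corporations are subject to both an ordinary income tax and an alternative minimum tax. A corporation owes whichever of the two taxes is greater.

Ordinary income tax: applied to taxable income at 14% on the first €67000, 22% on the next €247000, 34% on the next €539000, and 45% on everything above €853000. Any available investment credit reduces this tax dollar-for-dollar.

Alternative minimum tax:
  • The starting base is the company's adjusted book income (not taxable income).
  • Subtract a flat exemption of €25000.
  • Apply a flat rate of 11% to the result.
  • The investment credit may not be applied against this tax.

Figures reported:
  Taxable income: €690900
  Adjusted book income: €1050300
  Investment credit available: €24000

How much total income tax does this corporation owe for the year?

Alternative minimum tax:
  Base (adjusted book income): €1050300
  Less exemption €25000 → base €1025300
  €1025300 × 11% = €112783

Ordinary income tax:
  €67000 × 14% = €9380
  €247000 × 22% = €54340
  €376900 × 34% = €128146
  → €191866
  Less investment credit €24000 → €167866

€167866 > €112783, so the ordinary income tax governs.

€167866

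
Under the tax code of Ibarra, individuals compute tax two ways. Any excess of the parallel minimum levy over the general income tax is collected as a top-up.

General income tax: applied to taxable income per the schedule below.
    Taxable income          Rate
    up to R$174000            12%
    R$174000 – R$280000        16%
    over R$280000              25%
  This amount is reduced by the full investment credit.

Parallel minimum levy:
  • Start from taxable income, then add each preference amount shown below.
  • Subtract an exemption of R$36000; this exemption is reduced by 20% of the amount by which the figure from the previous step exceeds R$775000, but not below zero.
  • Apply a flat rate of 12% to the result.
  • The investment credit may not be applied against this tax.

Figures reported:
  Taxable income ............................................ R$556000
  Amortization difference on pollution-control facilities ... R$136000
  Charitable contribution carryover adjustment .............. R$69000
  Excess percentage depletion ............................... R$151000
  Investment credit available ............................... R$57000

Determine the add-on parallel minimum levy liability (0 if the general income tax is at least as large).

Parallel minimum levy:
  Adjusted income: R$556000 + R$136000 + R$69000 + R$151000 = R$912000
  Exemption: R$36000 − 20% × (R$912000 − R$775000) = R$36000 − R$27400 = R$8600
  Base: R$912000 − R$8600 = R$903400
  R$903400 × 12% = R$108408

General income tax:
  R$174000 × 12% = R$20880
  R$106000 × 16% = R$16960
  R$276000 × 25% = R$69000
  → R$106840
  Less investment credit R$57000 → R$49840

Excess of parallel minimum levy over general income tax: R$108408 − R$49840 = R$58568.

R$58568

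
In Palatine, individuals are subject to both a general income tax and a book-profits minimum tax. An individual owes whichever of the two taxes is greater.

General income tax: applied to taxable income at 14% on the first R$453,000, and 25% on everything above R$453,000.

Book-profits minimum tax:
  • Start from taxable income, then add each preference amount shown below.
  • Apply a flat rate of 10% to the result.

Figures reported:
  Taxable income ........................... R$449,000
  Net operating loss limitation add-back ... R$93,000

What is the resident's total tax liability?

R$62,860

General income tax:
  R$449,000 × 14% = R$62,860

Book-profits minimum tax:
  Adjusted income: R$449,000 + R$93,000 = R$542,000
  R$542,000 × 10% = R$54,200

R$62,860 > R$54,200, so the general income tax governs.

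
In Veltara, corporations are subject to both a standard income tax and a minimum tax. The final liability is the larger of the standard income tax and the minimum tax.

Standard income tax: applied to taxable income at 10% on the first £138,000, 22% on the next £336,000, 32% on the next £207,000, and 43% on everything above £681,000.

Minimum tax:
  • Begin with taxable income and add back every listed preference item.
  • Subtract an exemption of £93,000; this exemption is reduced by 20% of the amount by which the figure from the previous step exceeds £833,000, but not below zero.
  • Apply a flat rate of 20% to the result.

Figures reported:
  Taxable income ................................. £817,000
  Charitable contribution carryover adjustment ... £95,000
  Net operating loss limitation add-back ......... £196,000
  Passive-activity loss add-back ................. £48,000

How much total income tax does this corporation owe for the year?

Standard income tax:
  £138,000 × 10% = £13,800
  £336,000 × 22% = £73,920
  £207,000 × 32% = £66,240
  £136,000 × 43% = £58,480
  → £212,440

Minimum tax:
  Adjusted income: £817,000 + £95,000 + £196,000 + £48,000 = £1,156,000
  Exemption: £93,000 − 20% × (£1,156,000 − £833,000) = £93,000 − £64,600 = £28,400
  Base: £1,156,000 − £28,400 = £1,127,600
  £1,127,600 × 20% = £225,520

£225,520 > £212,440, so the minimum tax is the binding amount.

£225,520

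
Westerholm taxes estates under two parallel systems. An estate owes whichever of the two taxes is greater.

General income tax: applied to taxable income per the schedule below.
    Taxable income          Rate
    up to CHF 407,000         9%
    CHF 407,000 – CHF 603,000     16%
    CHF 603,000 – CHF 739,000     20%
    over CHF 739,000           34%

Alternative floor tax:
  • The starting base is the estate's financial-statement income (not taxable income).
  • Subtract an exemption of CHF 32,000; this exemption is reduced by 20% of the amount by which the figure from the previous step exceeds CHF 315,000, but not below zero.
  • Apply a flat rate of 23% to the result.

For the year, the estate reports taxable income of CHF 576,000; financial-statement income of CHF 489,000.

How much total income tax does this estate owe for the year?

CHF 112,470

Alternative floor tax:
  Base (financial-statement income): CHF 489,000
  Exemption: 20% × (CHF 489,000 − CHF 315,000) = CHF 34,800 ≥ CHF 32,000, so the exemption is fully phased out
  Base: CHF 489,000 − CHF 0 = CHF 489,000
  CHF 489,000 × 23% = CHF 112,470

General income tax:
  CHF 407,000 × 9% = CHF 36,630
  CHF 169,000 × 16% = CHF 27,040
  → CHF 63,670

CHF 112,470 > CHF 63,670, so the alternative floor tax is the binding amount.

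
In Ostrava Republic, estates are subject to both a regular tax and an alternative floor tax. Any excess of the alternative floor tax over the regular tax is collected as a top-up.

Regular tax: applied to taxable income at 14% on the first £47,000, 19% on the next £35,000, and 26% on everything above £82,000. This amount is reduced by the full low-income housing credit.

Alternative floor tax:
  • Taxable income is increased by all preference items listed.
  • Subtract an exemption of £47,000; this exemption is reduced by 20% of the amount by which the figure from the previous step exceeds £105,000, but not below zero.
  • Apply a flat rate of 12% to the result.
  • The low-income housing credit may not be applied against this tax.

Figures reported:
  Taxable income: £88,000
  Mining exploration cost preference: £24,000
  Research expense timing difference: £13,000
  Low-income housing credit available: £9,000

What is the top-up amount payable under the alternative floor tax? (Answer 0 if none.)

£4,050

Regular tax:
  £47,000 × 14% = £6,580
  £35,000 × 19% = £6,650
  £6,000 × 26% = £1,560
  → £14,790
  Less low-income housing credit £9,000 → £5,790

Alternative floor tax:
  Adjusted income: £88,000 + £24,000 + £13,000 = £125,000
  Exemption: £47,000 − 20% × (£125,000 − £105,000) = £47,000 − £4,000 = £43,000
  Base: £125,000 − £43,000 = £82,000
  £82,000 × 12% = £9,840

Excess of alternative floor tax over regular tax: £9,840 − £5,790 = £4,050.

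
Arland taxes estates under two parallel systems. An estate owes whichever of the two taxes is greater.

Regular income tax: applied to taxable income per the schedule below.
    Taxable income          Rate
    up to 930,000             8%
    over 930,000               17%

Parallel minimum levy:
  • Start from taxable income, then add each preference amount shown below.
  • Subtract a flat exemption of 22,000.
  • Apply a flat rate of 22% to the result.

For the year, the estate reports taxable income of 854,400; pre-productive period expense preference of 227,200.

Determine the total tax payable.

233,112

Parallel minimum levy:
  Adjusted income: 854,400 + 227,200 = 1,081,600
  Less exemption 22,000 → base 1,059,600
  1,059,600 × 22% = 233,112

Regular income tax:
  854,400 × 8% = 68,352

233,112 > 68,352, so the parallel minimum levy is the binding amount.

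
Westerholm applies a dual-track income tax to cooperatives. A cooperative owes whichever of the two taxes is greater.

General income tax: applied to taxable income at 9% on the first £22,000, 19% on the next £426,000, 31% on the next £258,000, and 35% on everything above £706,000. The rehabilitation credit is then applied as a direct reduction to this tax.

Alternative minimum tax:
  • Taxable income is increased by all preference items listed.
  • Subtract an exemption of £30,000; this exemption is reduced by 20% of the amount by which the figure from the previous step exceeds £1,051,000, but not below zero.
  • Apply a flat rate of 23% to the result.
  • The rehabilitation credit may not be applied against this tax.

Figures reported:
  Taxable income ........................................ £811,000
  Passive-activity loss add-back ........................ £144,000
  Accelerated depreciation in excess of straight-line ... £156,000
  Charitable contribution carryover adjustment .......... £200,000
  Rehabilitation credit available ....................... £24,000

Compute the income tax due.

£301,530

General income tax:
  £22,000 × 9% = £1,980
  £426,000 × 19% = £80,940
  £258,000 × 31% = £79,980
  £105,000 × 35% = £36,750
  → £199,650
  Less rehabilitation credit £24,000 → £175,650

Alternative minimum tax:
  Adjusted income: £811,000 + £144,000 + £156,000 + £200,000 = £1,311,000
  Exemption: 20% × (£1,311,000 − £1,051,000) = £52,000 ≥ £30,000, so the exemption is fully phased out
  Base: £1,311,000 − £0 = £1,311,000
  £1,311,000 × 23% = £301,530

£301,530 > £175,650, so the alternative minimum tax is the binding amount.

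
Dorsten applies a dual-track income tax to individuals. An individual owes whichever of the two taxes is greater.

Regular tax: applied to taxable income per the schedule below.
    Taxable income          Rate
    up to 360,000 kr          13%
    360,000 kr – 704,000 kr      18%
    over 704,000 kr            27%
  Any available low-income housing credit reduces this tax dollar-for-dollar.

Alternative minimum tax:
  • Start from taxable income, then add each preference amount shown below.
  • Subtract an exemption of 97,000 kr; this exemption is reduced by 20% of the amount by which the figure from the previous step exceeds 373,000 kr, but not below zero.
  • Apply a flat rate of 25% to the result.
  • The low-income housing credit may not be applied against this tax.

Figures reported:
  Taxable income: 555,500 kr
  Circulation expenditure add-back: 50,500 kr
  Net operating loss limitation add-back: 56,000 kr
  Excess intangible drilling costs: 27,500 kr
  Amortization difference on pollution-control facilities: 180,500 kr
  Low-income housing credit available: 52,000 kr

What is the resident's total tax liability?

217,500 kr

Alternative minimum tax:
  Adjusted income: 555,500 kr + 50,500 kr + 56,000 kr + 27,500 kr + 180,500 kr = 870,000 kr
  Exemption: 20% × (870,000 kr − 373,000 kr) = 99,400 kr ≥ 97,000 kr, so the exemption is fully phased out
  Base: 870,000 kr − 0 kr = 870,000 kr
  870,000 kr × 25% = 217,500 kr

Regular tax:
  360,000 kr × 13% = 46,800 kr
  195,500 kr × 18% = 35,190 kr
  → 81,990 kr
  Less low-income housing credit 52,000 kr → 29,990 kr

217,500 kr > 29,990 kr, so the alternative minimum tax is the binding amount.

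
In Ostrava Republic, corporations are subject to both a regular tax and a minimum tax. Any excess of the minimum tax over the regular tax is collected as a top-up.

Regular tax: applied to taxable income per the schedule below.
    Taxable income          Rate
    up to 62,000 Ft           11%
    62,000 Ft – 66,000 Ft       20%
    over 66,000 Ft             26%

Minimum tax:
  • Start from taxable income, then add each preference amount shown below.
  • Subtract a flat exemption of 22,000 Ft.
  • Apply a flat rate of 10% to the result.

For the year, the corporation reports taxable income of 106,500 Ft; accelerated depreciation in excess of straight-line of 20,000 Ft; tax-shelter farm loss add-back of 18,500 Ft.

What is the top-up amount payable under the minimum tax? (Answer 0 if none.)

Regular tax:
  62,000 Ft × 11% = 6,820 Ft
  4,000 Ft × 20% = 800 Ft
  40,500 Ft × 26% = 10,530 Ft
  → 18,150 Ft

Minimum tax:
  Adjusted income: 106,500 Ft + 20,000 Ft + 18,500 Ft = 145,000 Ft
  Less exemption 22,000 Ft → base 123,000 Ft
  123,000 Ft × 10% = 12,300 Ft

12,300 Ft ≤ 18,150 Ft, so no add-on is due.

0 Ft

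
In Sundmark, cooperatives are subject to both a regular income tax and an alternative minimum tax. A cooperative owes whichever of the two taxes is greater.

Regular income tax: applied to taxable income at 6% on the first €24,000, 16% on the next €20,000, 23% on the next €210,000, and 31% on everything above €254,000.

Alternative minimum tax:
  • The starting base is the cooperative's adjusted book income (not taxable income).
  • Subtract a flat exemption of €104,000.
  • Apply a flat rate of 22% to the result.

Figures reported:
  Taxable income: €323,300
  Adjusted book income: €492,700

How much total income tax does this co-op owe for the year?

€85,514

Alternative minimum tax:
  Base (adjusted book income): €492,700
  Less exemption €104,000 → base €388,700
  €388,700 × 22% = €85,514

Regular income tax:
  €24,000 × 6% = €1,440
  €20,000 × 16% = €3,200
  €210,000 × 23% = €48,300
  €69,300 × 31% = €21,483
  → €74,423

€85,514 > €74,423, so the alternative minimum tax is the binding amount.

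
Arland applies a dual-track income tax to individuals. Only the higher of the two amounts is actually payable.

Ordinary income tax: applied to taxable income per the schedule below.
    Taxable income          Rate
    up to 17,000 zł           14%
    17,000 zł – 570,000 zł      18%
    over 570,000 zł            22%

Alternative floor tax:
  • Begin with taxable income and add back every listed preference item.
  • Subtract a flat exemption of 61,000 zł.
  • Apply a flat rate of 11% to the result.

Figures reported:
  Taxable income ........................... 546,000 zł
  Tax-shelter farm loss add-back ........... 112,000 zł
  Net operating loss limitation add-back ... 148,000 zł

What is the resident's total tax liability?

97,600 zł

Ordinary income tax:
  17,000 zł × 14% = 2,380 zł
  529,000 zł × 18% = 95,220 zł
  → 97,600 zł

Alternative floor tax:
  Adjusted income: 546,000 zł + 112,000 zł + 148,000 zł = 806,000 zł
  Less exemption 61,000 zł → base 745,000 zł
  745,000 zł × 11% = 81,950 zł

97,600 zł > 81,950 zł, so the ordinary income tax governs.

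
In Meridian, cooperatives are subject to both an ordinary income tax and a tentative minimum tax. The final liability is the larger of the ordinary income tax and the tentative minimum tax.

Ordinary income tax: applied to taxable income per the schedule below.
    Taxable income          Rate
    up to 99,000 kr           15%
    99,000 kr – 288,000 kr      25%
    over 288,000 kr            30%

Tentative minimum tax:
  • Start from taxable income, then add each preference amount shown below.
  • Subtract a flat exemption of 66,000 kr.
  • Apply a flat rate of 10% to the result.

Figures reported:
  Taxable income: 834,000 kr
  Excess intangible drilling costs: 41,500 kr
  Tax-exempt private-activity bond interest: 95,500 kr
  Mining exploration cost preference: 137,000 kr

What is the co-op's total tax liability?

225,900 kr

Tentative minimum tax:
  Adjusted income: 834,000 kr + 41,500 kr + 95,500 kr + 137,000 kr = 1,108,000 kr
  Less exemption 66,000 kr → base 1,042,000 kr
  1,042,000 kr × 10% = 104,200 kr

Ordinary income tax:
  99,000 kr × 15% = 14,850 kr
  189,000 kr × 25% = 47,250 kr
  546,000 kr × 30% = 163,800 kr
  → 225,900 kr

225,900 kr > 104,200 kr, so the ordinary income tax governs.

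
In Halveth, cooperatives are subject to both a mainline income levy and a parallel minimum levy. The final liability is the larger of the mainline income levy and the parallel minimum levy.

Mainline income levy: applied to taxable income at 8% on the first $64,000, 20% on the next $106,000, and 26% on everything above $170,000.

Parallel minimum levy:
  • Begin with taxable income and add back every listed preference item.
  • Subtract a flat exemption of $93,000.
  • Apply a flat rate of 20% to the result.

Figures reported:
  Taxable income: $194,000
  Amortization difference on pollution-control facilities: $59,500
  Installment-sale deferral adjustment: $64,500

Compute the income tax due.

$45,000

Mainline income levy:
  $64,000 × 8% = $5,120
  $106,000 × 20% = $21,200
  $24,000 × 26% = $6,240
  → $32,560

Parallel minimum levy:
  Adjusted income: $194,000 + $59,500 + $64,500 = $318,000
  Less exemption $93,000 → base $225,000
  $225,000 × 20% = $45,000

$45,000 > $32,560, so the parallel minimum levy is the binding amount.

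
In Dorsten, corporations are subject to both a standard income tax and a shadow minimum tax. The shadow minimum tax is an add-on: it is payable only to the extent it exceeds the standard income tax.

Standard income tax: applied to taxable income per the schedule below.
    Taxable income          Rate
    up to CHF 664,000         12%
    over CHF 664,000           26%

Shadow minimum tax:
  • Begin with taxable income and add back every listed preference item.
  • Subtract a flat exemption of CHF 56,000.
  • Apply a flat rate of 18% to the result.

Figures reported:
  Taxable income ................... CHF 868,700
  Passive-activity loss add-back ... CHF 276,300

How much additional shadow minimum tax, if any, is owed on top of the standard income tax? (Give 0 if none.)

CHF 63,118

Shadow minimum tax:
  Adjusted income: CHF 868,700 + CHF 276,300 = CHF 1,145,000
  Less exemption CHF 56,000 → base CHF 1,089,000
  CHF 1,089,000 × 18% = CHF 196,020

Standard income tax:
  CHF 664,000 × 12% = CHF 79,680
  CHF 204,700 × 26% = CHF 53,222
  → CHF 132,902

Excess of shadow minimum tax over standard income tax: CHF 196,020 − CHF 132,902 = CHF 63,118.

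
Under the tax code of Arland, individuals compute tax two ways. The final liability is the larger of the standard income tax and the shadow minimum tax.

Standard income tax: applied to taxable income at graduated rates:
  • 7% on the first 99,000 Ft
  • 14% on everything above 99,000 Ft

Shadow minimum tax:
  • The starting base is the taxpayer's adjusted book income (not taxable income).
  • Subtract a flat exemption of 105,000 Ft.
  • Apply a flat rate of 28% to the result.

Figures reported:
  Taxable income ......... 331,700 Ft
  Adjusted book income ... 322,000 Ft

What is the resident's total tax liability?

Standard income tax:
  99,000 Ft × 7% = 6,930 Ft
  232,700 Ft × 14% = 32,578 Ft
  → 39,508 Ft

Shadow minimum tax:
  Base (adjusted book income): 322,000 Ft
  Less exemption 105,000 Ft → base 217,000 Ft
  217,000 Ft × 28% = 60,760 Ft

60,760 Ft > 39,508 Ft, so the shadow minimum tax is the binding amount.

60,760 Ft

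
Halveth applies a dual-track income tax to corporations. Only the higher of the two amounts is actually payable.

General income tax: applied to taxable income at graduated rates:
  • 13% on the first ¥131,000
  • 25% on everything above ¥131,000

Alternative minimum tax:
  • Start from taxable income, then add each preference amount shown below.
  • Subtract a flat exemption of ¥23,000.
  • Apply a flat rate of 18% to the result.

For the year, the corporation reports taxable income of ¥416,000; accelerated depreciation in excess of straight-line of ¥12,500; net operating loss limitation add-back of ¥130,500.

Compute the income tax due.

General income tax:
  ¥131,000 × 13% = ¥17,030
  ¥285,000 × 25% = ¥71,250
  → ¥88,280

Alternative minimum tax:
  Adjusted income: ¥416,000 + ¥12,500 + ¥130,500 = ¥559,000
  Less exemption ¥23,000 → base ¥536,000
  ¥536,000 × 18% = ¥96,480

¥96,480 > ¥88,280, so the alternative minimum tax is the binding amount.

¥96,480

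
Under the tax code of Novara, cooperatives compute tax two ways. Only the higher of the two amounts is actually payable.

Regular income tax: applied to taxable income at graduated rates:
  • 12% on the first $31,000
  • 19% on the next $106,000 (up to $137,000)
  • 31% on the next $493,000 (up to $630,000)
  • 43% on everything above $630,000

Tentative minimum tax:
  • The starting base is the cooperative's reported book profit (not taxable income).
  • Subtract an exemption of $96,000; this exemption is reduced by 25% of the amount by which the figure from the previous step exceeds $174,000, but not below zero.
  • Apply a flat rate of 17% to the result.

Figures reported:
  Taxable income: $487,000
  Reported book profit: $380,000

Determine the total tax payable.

$132,360

Tentative minimum tax:
  Base (reported book profit): $380,000
  Exemption: $96,000 − 25% × ($380,000 − $174,000) = $96,000 − $51,500 = $44,500
  Base: $380,000 − $44,500 = $335,500
  $335,500 × 17% = $57,035

Regular income tax:
  $31,000 × 12% = $3,720
  $106,000 × 19% = $20,140
  $350,000 × 31% = $108,500
  → $132,360

$132,360 > $57,035, so the regular income tax governs.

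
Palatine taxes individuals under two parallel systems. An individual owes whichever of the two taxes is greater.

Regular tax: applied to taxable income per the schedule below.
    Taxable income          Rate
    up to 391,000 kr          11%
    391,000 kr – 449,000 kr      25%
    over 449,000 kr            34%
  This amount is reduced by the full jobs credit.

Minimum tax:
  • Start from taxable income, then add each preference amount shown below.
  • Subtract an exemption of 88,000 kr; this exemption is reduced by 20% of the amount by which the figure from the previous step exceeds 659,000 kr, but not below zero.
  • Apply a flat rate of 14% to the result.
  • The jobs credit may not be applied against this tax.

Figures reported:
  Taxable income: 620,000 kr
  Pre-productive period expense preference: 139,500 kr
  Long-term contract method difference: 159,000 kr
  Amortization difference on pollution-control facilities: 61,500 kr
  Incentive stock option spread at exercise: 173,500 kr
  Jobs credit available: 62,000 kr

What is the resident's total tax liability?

161,490 kr

Regular tax:
  391,000 kr × 11% = 43,010 kr
  58,000 kr × 25% = 14,500 kr
  171,000 kr × 34% = 58,140 kr
  → 115,650 kr
  Less jobs credit 62,000 kr → 53,650 kr

Minimum tax:
  Adjusted income: 620,000 kr + 139,500 kr + 159,000 kr + 61,500 kr + 173,500 kr = 1,153,500 kr
  Exemption: 20% × (1,153,500 kr − 659,000 kr) = 98,900 kr ≥ 88,000 kr, so the exemption is fully phased out
  Base: 1,153,500 kr − 0 kr = 1,153,500 kr
  1,153,500 kr × 14% = 161,490 kr

161,490 kr > 53,650 kr, so the minimum tax is the binding amount.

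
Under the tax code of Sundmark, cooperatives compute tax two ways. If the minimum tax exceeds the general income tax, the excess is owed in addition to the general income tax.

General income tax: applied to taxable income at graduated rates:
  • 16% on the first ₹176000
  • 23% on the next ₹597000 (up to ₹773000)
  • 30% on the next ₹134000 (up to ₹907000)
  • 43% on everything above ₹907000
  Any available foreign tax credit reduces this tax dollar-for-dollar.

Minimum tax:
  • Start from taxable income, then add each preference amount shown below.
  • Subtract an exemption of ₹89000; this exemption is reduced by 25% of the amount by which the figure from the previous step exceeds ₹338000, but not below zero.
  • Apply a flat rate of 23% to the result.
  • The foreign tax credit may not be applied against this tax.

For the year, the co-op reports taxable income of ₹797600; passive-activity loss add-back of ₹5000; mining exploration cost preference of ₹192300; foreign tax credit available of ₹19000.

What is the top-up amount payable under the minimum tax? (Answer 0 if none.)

₹74977

General income tax:
  ₹176000 × 16% = ₹28160
  ₹597000 × 23% = ₹137310
  ₹24600 × 30% = ₹7380
  → ₹172850
  Less foreign tax credit ₹19000 → ₹153850

Minimum tax:
  Adjusted income: ₹797600 + ₹5000 + ₹192300 = ₹994900
  Exemption: 25% × (₹994900 − ₹338000) = ₹164225 ≥ ₹89000, so the exemption is fully phased out
  Base: ₹994900 − ₹0 = ₹994900
  ₹994900 × 23% = ₹228827

Excess of minimum tax over general income tax: ₹228827 − ₹153850 = ₹74977.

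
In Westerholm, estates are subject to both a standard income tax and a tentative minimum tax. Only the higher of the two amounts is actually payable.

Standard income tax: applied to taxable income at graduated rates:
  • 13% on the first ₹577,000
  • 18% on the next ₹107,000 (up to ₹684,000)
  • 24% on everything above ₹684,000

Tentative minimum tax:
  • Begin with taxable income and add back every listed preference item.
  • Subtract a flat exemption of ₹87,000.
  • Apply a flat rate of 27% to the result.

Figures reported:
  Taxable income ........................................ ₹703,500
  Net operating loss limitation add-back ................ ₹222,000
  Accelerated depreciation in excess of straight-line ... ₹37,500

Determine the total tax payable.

Tentative minimum tax:
  Adjusted income: ₹703,500 + ₹222,000 + ₹37,500 = ₹963,000
  Less exemption ₹87,000 → base ₹876,000
  ₹876,000 × 27% = ₹236,520

Standard income tax:
  ₹577,000 × 13% = ₹75,010
  ₹107,000 × 18% = ₹19,260
  ₹19,500 × 24% = ₹4,680
  → ₹98,950

₹236,520 > ₹98,950, so the tentative minimum tax is the binding amount.

₹236,520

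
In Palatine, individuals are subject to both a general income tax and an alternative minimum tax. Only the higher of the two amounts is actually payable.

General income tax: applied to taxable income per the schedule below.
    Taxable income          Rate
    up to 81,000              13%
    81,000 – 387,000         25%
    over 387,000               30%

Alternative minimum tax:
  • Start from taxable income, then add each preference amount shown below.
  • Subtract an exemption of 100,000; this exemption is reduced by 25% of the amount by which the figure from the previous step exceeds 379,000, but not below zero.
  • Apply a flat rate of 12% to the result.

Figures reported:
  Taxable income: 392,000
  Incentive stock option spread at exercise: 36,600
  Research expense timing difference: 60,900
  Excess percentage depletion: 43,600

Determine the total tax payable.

88,530

General income tax:
  81,000 × 13% = 10,530
  306,000 × 25% = 76,500
  5,000 × 30% = 1,500
  → 88,530

Alternative minimum tax:
  Adjusted income: 392,000 + 36,600 + 60,900 + 43,600 = 533,100
  Exemption: 100,000 − 25% × (533,100 − 379,000) = 100,000 − 38,525 = 61,475
  Base: 533,100 − 61,475 = 471,625
  471,625 × 12% = 56,595

88,530 > 56,595, so the general income tax governs.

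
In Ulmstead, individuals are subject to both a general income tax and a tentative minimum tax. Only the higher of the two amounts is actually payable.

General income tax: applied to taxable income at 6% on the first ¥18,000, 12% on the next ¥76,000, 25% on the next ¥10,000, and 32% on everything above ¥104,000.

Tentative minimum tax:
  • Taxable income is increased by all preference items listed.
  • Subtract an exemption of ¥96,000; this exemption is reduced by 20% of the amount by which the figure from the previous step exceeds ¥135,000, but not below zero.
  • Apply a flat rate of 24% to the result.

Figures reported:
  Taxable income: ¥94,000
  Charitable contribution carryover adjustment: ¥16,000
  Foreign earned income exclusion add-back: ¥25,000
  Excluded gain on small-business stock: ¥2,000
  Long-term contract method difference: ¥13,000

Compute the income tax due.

¥13,680

Tentative minimum tax:
  Adjusted income: ¥94,000 + ¥16,000 + ¥25,000 + ¥2,000 + ¥13,000 = ¥150,000
  Exemption: ¥96,000 − 20% × (¥150,000 − ¥135,000) = ¥96,000 − ¥3,000 = ¥93,000
  Base: ¥150,000 − ¥93,000 = ¥57,000
  ¥57,000 × 24% = ¥13,680

General income tax:
  ¥18,000 × 6% = ¥1,080
  ¥76,000 × 12% = ¥9,120
  → ¥10,200

¥13,680 > ¥10,200, so the tentative minimum tax is the binding amount.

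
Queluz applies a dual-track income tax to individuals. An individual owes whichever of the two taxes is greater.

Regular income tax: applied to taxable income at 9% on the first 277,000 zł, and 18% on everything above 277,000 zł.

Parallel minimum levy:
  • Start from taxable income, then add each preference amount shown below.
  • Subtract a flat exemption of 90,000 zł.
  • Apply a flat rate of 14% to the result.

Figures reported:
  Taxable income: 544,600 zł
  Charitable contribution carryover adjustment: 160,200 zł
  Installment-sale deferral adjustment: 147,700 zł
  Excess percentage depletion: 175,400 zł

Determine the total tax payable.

131,306 zł

Regular income tax:
  277,000 zł × 9% = 24,930 zł
  267,600 zł × 18% = 48,168 zł
  → 73,098 zł

Parallel minimum levy:
  Adjusted income: 544,600 zł + 160,200 zł + 147,700 zł + 175,400 zł = 1,027,900 zł
  Less exemption 90,000 zł → base 937,900 zł
  937,900 zł × 14% = 131,306 zł

131,306 zł > 73,098 zł, so the parallel minimum levy is the binding amount.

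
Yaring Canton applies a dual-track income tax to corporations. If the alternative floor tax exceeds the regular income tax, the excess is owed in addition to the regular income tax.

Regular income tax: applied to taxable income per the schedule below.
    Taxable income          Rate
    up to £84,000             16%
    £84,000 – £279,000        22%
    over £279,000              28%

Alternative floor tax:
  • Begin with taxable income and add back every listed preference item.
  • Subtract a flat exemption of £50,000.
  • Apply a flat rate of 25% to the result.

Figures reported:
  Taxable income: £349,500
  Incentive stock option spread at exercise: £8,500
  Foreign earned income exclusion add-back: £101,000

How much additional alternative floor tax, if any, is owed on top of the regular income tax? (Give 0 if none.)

£26,170

Regular income tax:
  £84,000 × 16% = £13,440
  £195,000 × 22% = £42,900
  £70,500 × 28% = £19,740
  → £76,080

Alternative floor tax:
  Adjusted income: £349,500 + £8,500 + £101,000 = £459,000
  Less exemption £50,000 → base £409,000
  £409,000 × 25% = £102,250

Excess of alternative floor tax over regular income tax: £102,250 − £76,080 = £26,170.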